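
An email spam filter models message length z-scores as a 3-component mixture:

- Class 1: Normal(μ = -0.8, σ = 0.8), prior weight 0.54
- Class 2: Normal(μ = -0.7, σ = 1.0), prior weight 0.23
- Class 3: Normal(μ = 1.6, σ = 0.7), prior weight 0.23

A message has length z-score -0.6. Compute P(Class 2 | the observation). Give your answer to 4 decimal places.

Posterior ∝ prior × likelihood, so P(k | x) ∝ π_k f_k(x); normalise over all components.
Normal densities:
  p_1 = 0.483335
  p_2 = 0.396953
  p_3 = 0.00408253
Prior × likelihood for each component:
  π_1·p_1 = 0.54 × 0.483335 = 0.261001
  π_2·p_2 = 0.23 × 0.396953 = 0.0912991
  π_3·p_3 = 0.23 × 0.00408253 = 0.000938981
Normaliser: 0.261001 + 0.0912991 + 0.000938981 = 0.353239
So the posterior for Class 2 is 0.0912991 / 0.353239 ≈ 0.2585.

0.2585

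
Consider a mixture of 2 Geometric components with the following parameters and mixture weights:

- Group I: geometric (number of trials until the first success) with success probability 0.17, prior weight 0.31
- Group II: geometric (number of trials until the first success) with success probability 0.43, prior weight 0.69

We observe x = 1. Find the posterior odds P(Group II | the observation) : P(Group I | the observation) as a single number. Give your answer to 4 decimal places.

5.6300

Since P(k|x) ∝ w_k f_k(x), the posterior odds are w_i f_i(x) / (w_j f_j(x)).
Component likelihoods at x = 1:
  f_I = 0.17
  f_II = 0.43
Posterior odds = (w_II·f_II) / (w_I·f_I) = (0.69·0.43) / (0.31·0.17) = 0.2967 / 0.0527 ≈ 5.6300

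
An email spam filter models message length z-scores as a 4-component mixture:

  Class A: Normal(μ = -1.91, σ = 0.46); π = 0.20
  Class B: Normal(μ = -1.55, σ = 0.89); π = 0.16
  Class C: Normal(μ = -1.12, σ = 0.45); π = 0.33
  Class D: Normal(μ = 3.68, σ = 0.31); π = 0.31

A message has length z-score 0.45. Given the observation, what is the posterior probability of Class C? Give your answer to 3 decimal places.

0.104

Posterior ∝ prior × likelihood, so P(k | x) ∝ w_k f_k(x); normalise over all components.
Evaluate each component's likelihood at the observed value:
  L_A = (1/(0.46·√(2π)))·exp(−(0.45−-1.91)²/(2·0.46²)) = 0.867266·exp(-13.16068) = 1.66933e-06
  L_B = (1/(0.89·√(2π)))·exp(−(0.45−-1.55)²/(2·0.89²)) = 0.448250·exp(-2.52493) = 0.0358885
  L_C = (1/(0.45·√(2π)))·exp(−(0.45−-1.12)²/(2·0.45²)) = 0.886538·exp(-6.08617) = 0.00201607
  L_D = (1/(0.31·√(2π)))·exp(−(0.45−3.68)²/(2·0.31²)) = 1.286911·exp(-54.28148) = 3.43085e-24
Multiply by the mixture weights:
  w_A·L_A = 0.20 × 1.66933e-06 = 3.33865e-07
  w_B·L_B = 0.16 × 0.0358885 = 0.00574216
  w_C·L_C = 0.33 × 0.00201607 = 0.000665304
  w_D·L_D = 0.31 × 3.43085e-24 = 1.06356e-24
Evidence: 3.33865e-07 + 0.00574216 + 0.000665304 + 1.06356e-24 = 0.0064078
P(Class C | 0.45) ≈ 0.104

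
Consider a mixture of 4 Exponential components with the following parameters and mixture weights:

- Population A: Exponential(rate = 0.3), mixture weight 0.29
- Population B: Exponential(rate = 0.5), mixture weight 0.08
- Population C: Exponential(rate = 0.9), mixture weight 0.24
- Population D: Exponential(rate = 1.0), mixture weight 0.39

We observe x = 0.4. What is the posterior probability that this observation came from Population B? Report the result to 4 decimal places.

0.0627

By Bayes' theorem, P(k | x) = π_k f_k(x) / Σ_j π_j f_j(x).
Component likelihoods at x = 0.4:
  p_A = 0.266076
  p_B = 0.409365
  p_C = 0.627909
  p_D = 0.67032
Weight by the priors:
  π_A·p_A = 0.29 × 0.266076 = 0.0771621
  π_B·p_B = 0.08 × 0.409365 = 0.0327492
  π_C·p_C = 0.24 × 0.627909 = 0.150698
  π_D·p_D = 0.39 × 0.67032 = 0.261425
Normaliser: 0.0771621 + 0.0327492 + 0.150698 + 0.261425 = 0.522034
P(Population B | x) = 0.0327492 / 0.522034 ≈ 0.0627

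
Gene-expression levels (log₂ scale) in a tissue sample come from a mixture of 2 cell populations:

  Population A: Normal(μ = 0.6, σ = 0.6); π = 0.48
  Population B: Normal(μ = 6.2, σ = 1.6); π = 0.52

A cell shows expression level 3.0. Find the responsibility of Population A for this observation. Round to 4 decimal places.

The responsibility of component k is P(Z=k) f_k(x) divided by Σ_j P(Z=j) f_j(x).
Evaluate each component's likelihood at the observed value:
  p_A = (1/(0.6·√(2π)))·exp(−(3.0−0.6)²/(2·0.6²)) = 0.664904·exp(-8.00000) = 0.00022305
  p_B = (1/(1.6·√(2π)))·exp(−(3.0−6.2)²/(2·1.6²)) = 0.249339·exp(-2.00000) = 0.0337444
Unnormalised posteriors:
  P(Z=A)·p_A = 0.48 × 0.00022305 = 0.000107064
  P(Z=B)·p_B = 0.52 × 0.0337444 = 0.0175471
Denominator: 0.000107064 + 0.0175471 = 0.0176541
P(Population A | data) ≈ 0.0061

0.0061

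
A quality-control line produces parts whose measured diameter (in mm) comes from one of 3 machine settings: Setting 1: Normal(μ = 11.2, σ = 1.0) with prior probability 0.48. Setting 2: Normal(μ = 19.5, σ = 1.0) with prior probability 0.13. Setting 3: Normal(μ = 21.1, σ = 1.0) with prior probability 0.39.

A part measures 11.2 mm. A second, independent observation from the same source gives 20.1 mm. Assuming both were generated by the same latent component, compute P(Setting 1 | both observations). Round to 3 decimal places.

0.025

Posterior ∝ prior × likelihood, so P(k | x) ∝ P(Z=k) f_k(x); normalise over all components.
Since both observations come from the same component, the likelihood for component k is f_k(x₁)·f_k(x₂).
  f_1 = [0.398942] × [2.51581e-18] = 1.00366e-18
  f_2 = [4.38164e-16] × [0.333225] = 1.46007e-16
  f_3 = [2.08118e-22] × [0.241971] = 5.03584e-23
Weight by the priors:
  P(Z=1)·f_1 = 0.48 × 1.00366e-18 = 4.81757e-19
  P(Z=2)·f_2 = 0.13 × 1.46007e-16 = 1.89809e-17
  P(Z=3)·f_3 = 0.39 × 5.03584e-23 = 1.96398e-23
Denominator: 4.81757e-19 + 1.89809e-17 + 1.96398e-23 = 1.94627e-17
So the posterior for Setting 1 is 4.81757e-19 / 1.94627e-17 ≈ 0.025.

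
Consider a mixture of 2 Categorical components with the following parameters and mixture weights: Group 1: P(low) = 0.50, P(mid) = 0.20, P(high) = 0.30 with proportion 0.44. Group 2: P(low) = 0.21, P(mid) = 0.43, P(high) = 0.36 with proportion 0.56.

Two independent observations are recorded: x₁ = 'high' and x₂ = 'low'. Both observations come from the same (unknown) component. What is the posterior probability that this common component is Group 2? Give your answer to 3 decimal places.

0.391

By Bayes' theorem, P(k | x) = π_k f_k(x) / Σ_j π_j f_j(x).
Since both observations come from the same component, the likelihood for component k is f_k(x₁)·f_k(x₂).
  p_1 = [0.3] × [0.5] = 0.15
  p_2 = [0.36] × [0.21] = 0.0756
Unnormalised posteriors:
  π_1·p_1 = 0.44 × 0.15 = 0.066
  π_2·p_2 = 0.56 × 0.0756 = 0.042336
Evidence: 0.066 + 0.042336 = 0.108336
P(Group 2 | x₁,x₂) ≈ 0.391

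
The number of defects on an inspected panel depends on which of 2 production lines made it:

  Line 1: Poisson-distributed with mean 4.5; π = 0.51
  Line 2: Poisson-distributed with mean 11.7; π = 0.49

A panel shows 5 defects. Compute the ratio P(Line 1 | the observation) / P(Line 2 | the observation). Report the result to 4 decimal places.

Since P(k|x) ∝ P(Z=k) f_k(x), the posterior odds are P(Z=i) f_i(x) / (P(Z=j) f_j(x)).
Component likelihoods at x = 5 defects:
  p_1 = 0.170827
  p_2 = 0.0151531
Posterior odds = (P(Z=1)·p_1) / (P(Z=2)·p_2) = (0.51·0.170827) / (0.49·0.0151531) = 0.0871217 / 0.00742504 ≈ 11.7335

11.7335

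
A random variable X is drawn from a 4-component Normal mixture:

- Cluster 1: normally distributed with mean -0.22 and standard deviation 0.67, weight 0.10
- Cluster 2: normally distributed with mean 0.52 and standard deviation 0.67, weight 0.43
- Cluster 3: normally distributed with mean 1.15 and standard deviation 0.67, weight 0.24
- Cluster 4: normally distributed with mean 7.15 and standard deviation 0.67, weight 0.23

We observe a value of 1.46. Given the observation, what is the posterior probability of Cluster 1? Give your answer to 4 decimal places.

0.0113

By Bayes' theorem, P(k | x) = w_k f_k(x) / Σ_j w_j f_j(x).
Evaluate each component's likelihood at the observed value:
  f_1 = (1/(0.67·√(2π)))·exp(−(1.46−-0.22)²/(2·0.67²)) = 0.595436·exp(-3.14368) = 0.0256774
  f_2 = (1/(0.67·√(2π)))·exp(−(1.46−0.52)²/(2·0.67²)) = 0.595436·exp(-0.98418) = 0.222541
  f_3 = (1/(0.67·√(2π)))·exp(−(1.46−1.15)²/(2·0.67²)) = 0.595436·exp(-0.10704) = 0.534994
  f_4 = (1/(0.67·√(2π)))·exp(−(1.46−7.15)²/(2·0.67²)) = 0.595436·exp(-36.06160) = 1.29862e-16
Unnormalised posteriors:
  w_1·f_1 = 0.10 × 0.0256774 = 0.00256774
  w_2·f_2 = 0.43 × 0.222541 = 0.0956926
  w_3·f_3 = 0.24 × 0.534994 = 0.128398
  w_4·f_4 = 0.23 × 1.29862e-16 = 2.98684e-17
Evidence: 0.00256774 + 0.0956926 + 0.128398 + 2.98684e-17 = 0.226659
Responsibility of Cluster 1: 0.00256774 / 0.226659 ≈ 0.0113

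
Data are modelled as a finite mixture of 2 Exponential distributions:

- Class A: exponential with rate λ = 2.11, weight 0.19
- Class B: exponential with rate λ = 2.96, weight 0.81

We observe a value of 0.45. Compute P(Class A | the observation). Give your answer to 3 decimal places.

0.197

Apply Bayes' rule: the posterior for each component is proportional to its prior times its likelihood at x.
Evaluate each component's likelihood at the observed value:
  f_A = 2.11·e^(−2.11·0.45) = 2.11·e^(−0.9495) = 0.816432
  f_B = 2.96·e^(−2.96·0.45) = 2.96·e^(−1.3320) = 0.781289
Weight by the priors:
  π_A·f_A = 0.19 × 0.816432 = 0.155122
  π_B·f_B = 0.81 × 0.781289 = 0.632844
Normaliser: 0.155122 + 0.632844 = 0.787966
P(Class A | the observation) = 0.155122 / 0.787966 ≈ 0.197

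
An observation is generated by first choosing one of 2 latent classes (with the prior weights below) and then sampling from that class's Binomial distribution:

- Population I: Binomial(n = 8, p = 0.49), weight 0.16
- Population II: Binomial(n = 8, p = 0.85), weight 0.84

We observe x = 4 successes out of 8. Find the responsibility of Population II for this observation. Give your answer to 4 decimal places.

0.2624

P(component k | x) = π_k·f_k(x) / marginal(x), where marginal(x) = Σ_j π_j·f_j(x).
Evaluate each component's likelihood at the observed value:
  f_I = C(8,4)·0.49^4·0.51^4 = 70·0.057648·0.067652 = 0.273
  f_II = C(8,4)·0.85^4·0.15^4 = 70·0.522006·0.00050625 = 0.0184986
Prior × likelihood for each component:
  π_I·f_I = 0.16 × 0.273 = 0.04368
  π_II·f_II = 0.84 × 0.0184986 = 0.0155388
Marginal: 0.04368 + 0.0155388 = 0.0592189
Responsibility of Population II: 0.0155388 / 0.0592189 ≈ 0.2624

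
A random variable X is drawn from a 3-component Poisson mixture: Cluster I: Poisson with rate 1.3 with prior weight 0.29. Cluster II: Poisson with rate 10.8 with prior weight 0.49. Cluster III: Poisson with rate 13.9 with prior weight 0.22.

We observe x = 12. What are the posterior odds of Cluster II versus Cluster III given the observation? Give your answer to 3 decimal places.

The posterior odds equal the prior odds times the likelihood ratio: (π_i/π_j)·(f_i(x)/f_j(x)).
Component likelihoods at x = 12:
  f_I = 1.32556e-08
  f_II = 0.107243
  f_III = 0.0998039
Posterior odds = (π_II·f_II) / (π_III·f_III) = (0.49·0.107243) / (0.22·0.0998039) = 0.0525489 / 0.0219568 ≈ 2.393

2.393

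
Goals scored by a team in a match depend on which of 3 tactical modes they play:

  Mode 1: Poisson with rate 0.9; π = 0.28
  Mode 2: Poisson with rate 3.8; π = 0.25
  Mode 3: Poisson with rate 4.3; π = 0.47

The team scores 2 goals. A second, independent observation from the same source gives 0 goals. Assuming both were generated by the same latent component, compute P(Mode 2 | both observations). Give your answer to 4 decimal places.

0.0442

P(component k | x) = π_k·f_k(x) / marginal(x), where marginal(x) = Σ_j π_j·f_j(x).
Since both observations come from the same component, the likelihood for component k is f_k(x₁)·f_k(x₂).
  L_1 = [e^(−0.9)·0.9^2/2! = 0.164661] × [0.40657] = 0.066946
  L_2 = [e^(−3.8)·3.8^2/2! = 0.161517] × [0.0223708] = 0.00361326
  L_3 = [e^(−4.3)·4.3^2/2! = 0.125441] × [0.0135686] = 0.00170206
Prior × likelihood for each component:
  π_1·L_1 = 0.28 × 0.066946 = 0.0187449
  π_2·L_2 = 0.25 × 0.00361326 = 0.000903315
  π_3·L_3 = 0.47 × 0.00170206 = 0.000799967
Marginal: 0.0187449 + 0.000903315 + 0.000799967 = 0.0204482
P(Mode 2 | x₁, x₂) ≈ 0.0442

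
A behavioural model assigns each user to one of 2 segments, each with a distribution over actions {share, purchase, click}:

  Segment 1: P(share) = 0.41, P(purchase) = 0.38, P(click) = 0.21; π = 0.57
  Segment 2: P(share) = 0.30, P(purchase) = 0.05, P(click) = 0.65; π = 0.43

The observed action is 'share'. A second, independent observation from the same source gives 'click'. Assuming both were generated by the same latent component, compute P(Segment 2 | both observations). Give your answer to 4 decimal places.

0.6308

By Bayes' theorem, P(k | x) = π_k f_k(x) / Σ_j π_j f_j(x).
Since both observations come from the same component, the likelihood for component k is f_k(x₁)·f_k(x₂).
  p_1 = [0.41] × [0.21] = 0.0861
  p_2 = [0.3] × [0.65] = 0.195
Weight by the priors:
  π_1·p_1 = 0.57 × 0.0861 = 0.049077
  π_2·p_2 = 0.43 × 0.195 = 0.08385
Evidence: 0.049077 + 0.08385 = 0.132927
So the posterior for Segment 2 is 0.08385 / 0.132927 ≈ 0.6308.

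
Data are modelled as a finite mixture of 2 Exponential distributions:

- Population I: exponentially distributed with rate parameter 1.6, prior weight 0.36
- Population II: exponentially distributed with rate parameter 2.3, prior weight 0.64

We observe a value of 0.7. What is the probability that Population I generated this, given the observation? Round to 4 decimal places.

Apply Bayes' rule: the posterior for each component is proportional to its prior times its likelihood at x.
Evaluate each component's likelihood at the observed value:
  p_I = 1.6·e^(−1.6·0.7) = 1.6·e^(−1.1200) = 0.522048
  p_II = 2.3·e^(−2.3·0.7) = 2.3·e^(−1.6100) = 0.459742
Prior × likelihood for each component:
  π_I·p_I = 0.36 × 0.522048 = 0.187937
  π_II·p_II = 0.64 × 0.459742 = 0.294235
Marginal: 0.187937 + 0.294235 = 0.482172
So the posterior for Population I is 0.187937 / 0.482172 ≈ 0.3898.

0.3898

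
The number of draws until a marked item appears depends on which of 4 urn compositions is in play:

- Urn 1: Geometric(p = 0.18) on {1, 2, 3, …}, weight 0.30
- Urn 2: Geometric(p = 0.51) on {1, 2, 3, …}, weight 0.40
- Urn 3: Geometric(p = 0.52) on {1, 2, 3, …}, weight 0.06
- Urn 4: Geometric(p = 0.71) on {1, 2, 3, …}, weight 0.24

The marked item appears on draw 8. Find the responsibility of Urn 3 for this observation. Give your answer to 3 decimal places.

0.012

By Bayes' theorem, P(k | x) = π_k f_k(x) / Σ_j π_j f_j(x).
Geometric probabilities:
  f_1 = 0.0448714
  f_2 = 0.00345894
  f_3 = 0.00305276
  f_4 = 0.000122474
Multiply by the mixture weights:
  π_1·f_1 = 0.30 × 0.0448714 = 0.0134614
  π_2·f_2 = 0.40 × 0.00345894 = 0.00138358
  π_3·f_3 = 0.06 × 0.00305276 = 0.000183165
  π_4·f_4 = 0.24 × 0.000122474 = 2.93938e-05
Evidence: 0.0134614 + 0.00138358 + 0.000183165 + 2.93938e-05 = 0.0150575
P(Urn 3 | 8) = 0.000183165 / 0.0150575 ≈ 0.012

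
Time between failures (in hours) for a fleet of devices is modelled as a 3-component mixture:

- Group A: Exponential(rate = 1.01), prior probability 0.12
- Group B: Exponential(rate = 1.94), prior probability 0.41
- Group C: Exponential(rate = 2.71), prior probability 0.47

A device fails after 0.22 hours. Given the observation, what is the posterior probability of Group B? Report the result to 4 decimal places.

0.3939

By Bayes' theorem, P(k | x) = π_k f_k(x) / Σ_j π_j f_j(x).
Evaluate each component's likelihood at the observed value:
  L_A = 1.01·e^(−1.01·0.22) = 1.01·e^(−0.2222) = 0.808763
  L_B = 1.94·e^(−1.94·0.22) = 1.94·e^(−0.4268) = 1.26603
  L_C = 2.71·e^(−2.71·0.22) = 2.71·e^(−0.5962) = 1.49294
Unnormalised posteriors:
  π_A·L_A = 0.12 × 0.808763 = 0.0970515
  π_B·L_B = 0.41 × 1.26603 = 0.519073
  π_C·L_C = 0.47 × 1.49294 = 0.701683
Marginal: 0.0970515 + 0.519073 + 0.701683 = 1.31781
So the posterior for Group B is 0.519073 / 1.31781 ≈ 0.3939.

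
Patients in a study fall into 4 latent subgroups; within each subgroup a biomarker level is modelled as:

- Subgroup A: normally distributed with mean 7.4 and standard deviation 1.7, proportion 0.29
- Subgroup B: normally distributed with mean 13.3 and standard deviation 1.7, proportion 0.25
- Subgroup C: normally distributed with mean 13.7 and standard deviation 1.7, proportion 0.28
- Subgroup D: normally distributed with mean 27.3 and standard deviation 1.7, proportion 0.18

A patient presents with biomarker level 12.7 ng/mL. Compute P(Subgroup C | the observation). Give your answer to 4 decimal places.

0.4983

The responsibility of component k is P(Z=k) f_k(x) divided by Σ_j P(Z=j) f_j(x).
Normal densities:
  p_A = (1/(1.7·√(2π)))·exp(−(12.7−7.4)²/(2·1.7²)) = 0.234672·exp(-4.85986) = 0.00181907
  p_B = (1/(1.7·√(2π)))·exp(−(12.7−13.3)²/(2·1.7²)) = 0.234672·exp(-0.06228) = 0.220502
  p_C = (1/(1.7·√(2π)))·exp(−(12.7−13.7)²/(2·1.7²)) = 0.234672·exp(-0.17301) = 0.197389
  p_D = (1/(1.7·√(2π)))·exp(−(12.7−27.3)²/(2·1.7²)) = 0.234672·exp(-36.87889) = 2.26028e-17
Multiply by the mixture weights:
  P(Z=A)·p_A = 0.29 × 0.00181907 = 0.000527531
  P(Z=B)·p_B = 0.25 × 0.220502 = 0.0551254
  P(Z=C)·p_C = 0.28 × 0.197389 = 0.055269
  P(Z=D)·p_D = 0.18 × 2.26028e-17 = 4.0685e-18
Evidence: 0.000527531 + 0.0551254 + 0.055269 + 4.0685e-18 = 0.110922
So the posterior for Subgroup C is 0.055269 / 0.110922 ≈ 0.4983.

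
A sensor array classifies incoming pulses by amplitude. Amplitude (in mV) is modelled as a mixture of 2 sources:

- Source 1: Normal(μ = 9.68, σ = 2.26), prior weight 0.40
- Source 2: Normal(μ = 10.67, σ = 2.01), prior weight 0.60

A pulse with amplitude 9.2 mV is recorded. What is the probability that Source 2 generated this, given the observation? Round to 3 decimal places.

0.569

P(component k | x) = π_k·f_k(x) / marginal(x), where marginal(x) = Σ_j π_j·f_j(x).
Normal densities:
  L_1 = 0.172586
  L_2 = 0.151904
Prior × likelihood for each component:
  π_1·L_1 = 0.40 × 0.172586 = 0.0690345
  π_2·L_2 = 0.60 × 0.151904 = 0.0911426
Evidence: 0.0690345 + 0.0911426 = 0.160177
P(Source 2 | the observation) ≈ 0.569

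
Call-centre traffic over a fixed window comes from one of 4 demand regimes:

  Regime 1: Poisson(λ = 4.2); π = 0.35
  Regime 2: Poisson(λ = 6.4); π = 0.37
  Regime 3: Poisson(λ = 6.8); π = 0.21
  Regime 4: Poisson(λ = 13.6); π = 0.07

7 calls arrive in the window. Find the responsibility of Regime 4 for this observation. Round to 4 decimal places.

Posterior ∝ prior × likelihood, so P(k | x) ∝ P(Z=k) f_k(x); normalise over all components.
Poisson probabilities:
  f_1 = 0.0685927
  f_2 = 0.144992
  f_3 = 0.148569
  f_4 = 0.0211805
Prior × likelihood for each component:
  P(Z=1)·f_1 = 0.35 × 0.0685927 = 0.0240074
  P(Z=2)·f_2 = 0.37 × 0.144992 = 0.0536471
  P(Z=3)·f_3 = 0.21 × 0.148569 = 0.0311996
  P(Z=4)·f_4 = 0.07 × 0.0211805 = 0.00148264
Evidence: 0.0240074 + 0.0536471 + 0.0311996 + 0.00148264 = 0.110337
Responsibility of Regime 4: 0.00148264 / 0.110337 ≈ 0.0134

0.0134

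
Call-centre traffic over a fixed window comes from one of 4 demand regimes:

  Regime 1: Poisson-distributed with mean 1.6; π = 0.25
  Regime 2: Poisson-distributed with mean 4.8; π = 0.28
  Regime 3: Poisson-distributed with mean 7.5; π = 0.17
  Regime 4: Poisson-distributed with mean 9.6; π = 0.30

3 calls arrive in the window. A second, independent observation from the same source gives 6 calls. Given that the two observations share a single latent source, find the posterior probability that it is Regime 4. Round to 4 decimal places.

0.0305

Apply Bayes' rule: the posterior for each component is proportional to its prior times its likelihood at x.
Since both observations come from the same component, the likelihood for component k is f_k(x₁)·f_k(x₂).
  L_1 = [e^(−1.6)·1.6^3/3! = 0.137828] × [0.00470453] = 0.000648416
  L_2 = [e^(−4.8)·4.8^3/3! = 0.151691] × [0.139798] = 0.0212061
  L_3 = [e^(−7.5)·7.5^3/3! = 0.0388887] × [0.136718] = 0.0053168
  L_4 = [e^(−9.6)·9.6^3/3! = 0.00998701] × [0.0736322] = 0.000735366
Prior × likelihood for each component:
  P(Z=1)·L_1 = 0.25 × 0.000648416 = 0.000162104
  P(Z=2)·L_2 = 0.28 × 0.0212061 = 0.0059377
  P(Z=3)·L_3 = 0.17 × 0.0053168 = 0.000903856
  P(Z=4)·L_4 = 0.30 × 0.000735366 = 0.00022061
Sum: 0.000162104 + 0.0059377 + 0.000903856 + 0.00022061 = 0.00722427
So the posterior for Regime 4 is 0.00022061 / 0.00722427 ≈ 0.0305.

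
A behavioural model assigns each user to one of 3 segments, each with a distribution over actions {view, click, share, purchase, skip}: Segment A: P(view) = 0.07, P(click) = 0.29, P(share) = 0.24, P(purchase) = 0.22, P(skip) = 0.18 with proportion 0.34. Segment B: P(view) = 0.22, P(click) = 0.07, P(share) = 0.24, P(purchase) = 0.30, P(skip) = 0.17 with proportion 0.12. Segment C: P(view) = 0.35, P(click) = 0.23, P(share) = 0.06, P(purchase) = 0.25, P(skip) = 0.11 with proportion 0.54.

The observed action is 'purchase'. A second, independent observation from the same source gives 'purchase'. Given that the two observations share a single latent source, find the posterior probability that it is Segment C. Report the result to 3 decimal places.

Apply Bayes' rule: the posterior for each component is proportional to its prior times its likelihood at x.
Since both observations come from the same component, the likelihood for component k is f_k(x₁)·f_k(x₂).
  p_A = [0.22] × [0.22] = 0.0484
  p_B = [0.3] × [0.3] = 0.09
  p_C = [0.25] × [0.25] = 0.0625
Prior × likelihood for each component:
  π_A·p_A = 0.34 × 0.0484 = 0.016456
  π_B·p_B = 0.12 × 0.09 = 0.0108
  π_C·p_C = 0.54 × 0.0625 = 0.03375
Denominator: 0.016456 + 0.0108 + 0.03375 = 0.061006
P(Segment C | x) ≈ 0.553

0.553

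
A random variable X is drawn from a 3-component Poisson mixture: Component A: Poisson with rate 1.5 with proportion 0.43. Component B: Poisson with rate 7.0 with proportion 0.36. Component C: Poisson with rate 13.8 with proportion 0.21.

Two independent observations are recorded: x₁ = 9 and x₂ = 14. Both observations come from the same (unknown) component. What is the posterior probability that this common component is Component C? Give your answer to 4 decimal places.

Posterior ∝ prior × likelihood, so P(k | x) ∝ π_k f_k(x); normalise over all components.
Since both observations come from the same component, the likelihood for component k is f_k(x₁)·f_k(x₂).
  f_A = [2.36383e-05] × [7.47184e-10] = 1.76622e-14
  f_B = [0.101405] × [0.00709419] = 0.000719384
  f_C = [0.0508025] × [0.105836] = 0.00537675
Prior × likelihood for each component:
  π_A·f_A = 0.43 × 1.76622e-14 = 7.59473e-15
  π_B·f_B = 0.36 × 0.000719384 = 0.000258978
  π_C·f_C = 0.21 × 0.00537675 = 0.00112912
Evidence: 7.59473e-15 + 0.000258978 + 0.00112912 = 0.0013881
P(Component C | data) ≈ 0.8134

0.8134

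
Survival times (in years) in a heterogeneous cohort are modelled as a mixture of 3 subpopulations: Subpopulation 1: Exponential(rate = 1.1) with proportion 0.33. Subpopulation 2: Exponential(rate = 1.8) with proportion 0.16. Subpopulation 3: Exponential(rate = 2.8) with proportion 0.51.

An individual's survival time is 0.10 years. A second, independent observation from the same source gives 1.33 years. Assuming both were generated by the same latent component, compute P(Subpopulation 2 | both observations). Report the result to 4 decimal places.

0.2024

P(component k | x) = π_k·f_k(x) / marginal(x), where marginal(x) = Σ_j π_j·f_j(x).
Since both observations come from the same component, the likelihood for component k is f_k(x₁)·f_k(x₂).
  p_1 = [0.985418] × [0.254695] = 0.250981
  p_2 = [1.50349] × [0.164275] = 0.246985
  p_3 = [2.11619] × [0.0675842] = 0.143021
Prior × likelihood for each component:
  π_1·p_1 = 0.33 × 0.250981 = 0.0828236
  π_2·p_2 = 0.16 × 0.246985 = 0.0395176
  π_3·p_3 = 0.51 × 0.143021 = 0.0729409
Normaliser: 0.0828236 + 0.0395176 + 0.0729409 = 0.195282
Responsibility of Subpopulation 2: 0.0395176 / 0.195282 ≈ 0.2024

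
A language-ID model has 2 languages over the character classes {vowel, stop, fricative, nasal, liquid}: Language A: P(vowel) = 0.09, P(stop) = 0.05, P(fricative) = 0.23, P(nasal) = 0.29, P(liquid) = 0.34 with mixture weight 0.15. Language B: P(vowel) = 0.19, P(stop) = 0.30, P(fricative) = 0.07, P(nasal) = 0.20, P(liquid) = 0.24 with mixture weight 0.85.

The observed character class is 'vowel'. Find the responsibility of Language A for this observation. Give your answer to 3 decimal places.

Posterior ∝ prior × likelihood, so P(k | x) ∝ π_k f_k(x); normalise over all components.
Categorical probabilities:
  p_A = 0.09
  p_B = 0.19
Weight by the priors:
  π_A·p_A = 0.15 × 0.09 = 0.0135
  π_B·p_B = 0.85 × 0.19 = 0.1615
Marginal: 0.0135 + 0.1615 = 0.175
So the posterior for Language A is 0.0135 / 0.175 ≈ 0.077.

0.077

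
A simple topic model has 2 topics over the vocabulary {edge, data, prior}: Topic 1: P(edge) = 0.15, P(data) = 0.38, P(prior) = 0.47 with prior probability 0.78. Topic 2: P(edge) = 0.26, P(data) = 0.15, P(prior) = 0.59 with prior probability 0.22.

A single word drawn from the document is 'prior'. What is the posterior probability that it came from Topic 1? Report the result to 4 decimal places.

0.7385

Apply Bayes' rule: the posterior for each component is proportional to its prior times its likelihood at x.
Evaluate each component's likelihood at the observed value:
  f_1 = P(prior | comp) = 0.47
  f_2 = P(prior | comp) = 0.59
Weight by the priors:
  π_1·f_1 = 0.78 × 0.47 = 0.3666
  π_2·f_2 = 0.22 × 0.59 = 0.1298
Normaliser: 0.3666 + 0.1298 = 0.4964
Responsibility of Topic 1: 0.3666 / 0.4964 ≈ 0.7385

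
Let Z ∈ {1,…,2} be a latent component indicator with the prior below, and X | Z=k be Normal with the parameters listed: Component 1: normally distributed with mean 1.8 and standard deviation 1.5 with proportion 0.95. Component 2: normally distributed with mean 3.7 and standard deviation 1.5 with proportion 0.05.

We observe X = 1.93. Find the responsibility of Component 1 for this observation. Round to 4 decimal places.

By Bayes' theorem, P(k | x) = π_k f_k(x) / Σ_j π_j f_j(x).
Component likelihoods at x = 1.93:
  p_1 = (1/(1.5·√(2π)))·exp(−(1.93−1.8)²/(2·1.5²)) = 0.265962·exp(-0.00376) = 0.264965
  p_2 = (1/(1.5·√(2π)))·exp(−(1.93−3.7)²/(2·1.5²)) = 0.265962·exp(-0.69620) = 0.132575
Unnormalised posteriors:
  π_1·p_1 = 0.95 × 0.264965 = 0.251716
  π_2·p_2 = 0.05 × 0.132575 = 0.00662877
Denominator: 0.251716 + 0.00662877 = 0.258345
So the posterior for Component 1 is 0.251716 / 0.258345 ≈ 0.9743.

0.9743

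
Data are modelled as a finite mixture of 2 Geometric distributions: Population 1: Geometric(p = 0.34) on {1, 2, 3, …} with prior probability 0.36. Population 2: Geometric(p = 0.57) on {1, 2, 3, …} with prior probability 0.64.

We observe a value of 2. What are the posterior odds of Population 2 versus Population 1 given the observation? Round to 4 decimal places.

1.9418

Only the two components matter; the odds are (w_i f_i(x)) / (w_j f_j(x)).
Evaluate each component's likelihood at the observed value:
  f_1 = 0.2244
  f_2 = 0.2451
Posterior odds = (w_2·f_2) / (w_1·f_1) = (0.64·0.2451) / (0.36·0.2244) = 0.156864 / 0.080784 ≈ 1.9418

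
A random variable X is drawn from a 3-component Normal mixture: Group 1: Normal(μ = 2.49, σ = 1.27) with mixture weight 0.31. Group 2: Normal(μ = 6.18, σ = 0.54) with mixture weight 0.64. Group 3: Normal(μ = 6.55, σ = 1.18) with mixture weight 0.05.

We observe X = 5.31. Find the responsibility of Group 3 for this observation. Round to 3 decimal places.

0.066

The responsibility of component k is π_k f_k(x) divided by Σ_j π_j f_j(x).
Component likelihoods at x = 5.31:
  f_1 = (1/(1.27·√(2π)))·exp(−(5.31−2.49)²/(2·1.27²)) = 0.314128·exp(-2.46525) = 0.026697
  f_2 = (1/(0.54·√(2π)))·exp(−(5.31−6.18)²/(2·0.54²)) = 0.738782·exp(-1.29784) = 0.201777
  f_3 = (1/(1.18·√(2π)))·exp(−(5.31−6.55)²/(2·1.18²)) = 0.338087·exp(-0.55214) = 0.194642
Unnormalised posteriors:
  π_1·f_1 = 0.31 × 0.026697 = 0.00827607
  π_2·f_2 = 0.64 × 0.201777 = 0.129137
  π_3·f_3 = 0.05 × 0.194642 = 0.0097321
Normaliser: 0.00827607 + 0.129137 + 0.0097321 = 0.147145
Responsibility of Group 3: 0.0097321 / 0.147145 ≈ 0.066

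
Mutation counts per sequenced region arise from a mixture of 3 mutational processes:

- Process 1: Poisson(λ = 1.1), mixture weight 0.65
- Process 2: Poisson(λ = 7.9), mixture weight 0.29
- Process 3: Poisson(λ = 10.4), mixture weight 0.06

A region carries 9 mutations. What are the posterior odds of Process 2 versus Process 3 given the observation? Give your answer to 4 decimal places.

The posterior odds equal the prior odds times the likelihood ratio: (π_i/π_j)·(f_i(x)/f_j(x)).
Evaluate each component's likelihood at the observed value:
  p_1 = e^(−1.1)·1.1^9/9! = 2.16295e-06
  p_2 = e^(−7.9)·7.9^9/9! = 0.122449
  p_3 = e^(−10.4)·10.4^9/9! = 0.119364
Posterior odds = (π_2·p_2) / (π_3·p_3) = (0.29·0.122449) / (0.06·0.119364) = 0.0355101 / 0.00716186 ≈ 4.9582

4.9582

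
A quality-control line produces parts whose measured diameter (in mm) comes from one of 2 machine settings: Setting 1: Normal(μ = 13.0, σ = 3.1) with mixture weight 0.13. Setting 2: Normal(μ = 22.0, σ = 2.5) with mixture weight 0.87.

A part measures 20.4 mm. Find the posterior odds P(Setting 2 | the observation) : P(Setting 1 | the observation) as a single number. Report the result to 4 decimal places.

116.7910

Only the two components matter; the odds are (π_i f_i(x)) / (π_j f_j(x)).
Evaluate each component's likelihood at the observed value:
  p_1 = 0.00745063
  p_2 = 0.130025
Odds = (0.87/0.13) × (0.130025/0.00745063) = 6.69231 × 17.4515 ≈ 116.7910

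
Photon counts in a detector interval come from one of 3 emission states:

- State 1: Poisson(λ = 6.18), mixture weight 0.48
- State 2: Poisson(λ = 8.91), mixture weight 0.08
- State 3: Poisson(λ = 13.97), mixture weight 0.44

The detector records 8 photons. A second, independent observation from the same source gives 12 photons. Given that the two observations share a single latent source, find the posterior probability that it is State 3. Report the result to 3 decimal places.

0.480

Posterior ∝ prior × likelihood, so P(k | x) ∝ P(Z=k) f_k(x); normalise over all components.
Since both observations come from the same component, the likelihood for component k is f_k(x₁)·f_k(x₂).
  L_1 = [e^(−6.18)·6.18^8/8! = 0.109257] × [0.0134148] = 0.00146566
  L_2 = [e^(−8.91)·8.91^8/8! = 0.133026] × [0.0705719] = 0.00938791
  L_3 = [e^(−13.97)·13.97^8/8! = 0.0308288] × [0.0988385] = 0.00304707
Prior × likelihood for each component:
  P(Z=1)·L_1 = 0.48 × 0.00146566 = 0.000703515
  P(Z=2)·L_2 = 0.08 × 0.00938791 = 0.000751033
  P(Z=3)·L_3 = 0.44 × 0.00304707 = 0.00134071
Normaliser: 0.000703515 + 0.000751033 + 0.00134071 = 0.00279526
So the posterior for State 3 is 0.00134071 / 0.00279526 ≈ 0.480.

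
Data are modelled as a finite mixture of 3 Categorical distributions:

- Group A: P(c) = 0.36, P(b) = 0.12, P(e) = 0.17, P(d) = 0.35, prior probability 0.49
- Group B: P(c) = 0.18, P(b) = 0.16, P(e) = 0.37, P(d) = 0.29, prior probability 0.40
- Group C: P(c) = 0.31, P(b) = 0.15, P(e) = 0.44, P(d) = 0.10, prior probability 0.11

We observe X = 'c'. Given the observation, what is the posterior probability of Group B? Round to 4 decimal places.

0.2549

Posterior ∝ prior × likelihood, so P(k | x) ∝ P(Z=k) f_k(x); normalise over all components.
Categorical probabilities:
  p_A = 0.36
  p_B = 0.18
  p_C = 0.31
Unnormalised posteriors:
  P(Z=A)·p_A = 0.49 × 0.36 = 0.1764
  P(Z=B)·p_B = 0.40 × 0.18 = 0.072
  P(Z=C)·p_C = 0.11 × 0.31 = 0.0341
Evidence: 0.1764 + 0.072 + 0.0341 = 0.2825
P(Group B | the observation) ≈ 0.2549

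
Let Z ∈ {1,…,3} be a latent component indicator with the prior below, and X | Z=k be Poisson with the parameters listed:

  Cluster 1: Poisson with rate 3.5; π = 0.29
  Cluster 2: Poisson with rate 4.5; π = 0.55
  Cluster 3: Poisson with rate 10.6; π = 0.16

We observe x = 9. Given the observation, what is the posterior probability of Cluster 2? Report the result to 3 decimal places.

Posterior ∝ prior × likelihood, so P(k | x) ∝ w_k f_k(x); normalise over all components.
Component likelihoods at x = 9:
  L_1 = e^(−3.5)·3.5^9/9! = 0.00655871
  L_2 = e^(−4.5)·4.5^9/9! = 0.0231646
  L_3 = e^(−10.6)·10.6^9/9! = 0.116003
Weight by the priors:
  w_1·L_1 = 0.29 × 0.00655871 = 0.00190203
  w_2·L_2 = 0.55 × 0.0231646 = 0.0127405
  w_3·L_3 = 0.16 × 0.116003 = 0.0185604
Sum: 0.00190203 + 0.0127405 + 0.0185604 = 0.033203
Responsibility of Cluster 2: 0.0127405 / 0.033203 ≈ 0.384

0.384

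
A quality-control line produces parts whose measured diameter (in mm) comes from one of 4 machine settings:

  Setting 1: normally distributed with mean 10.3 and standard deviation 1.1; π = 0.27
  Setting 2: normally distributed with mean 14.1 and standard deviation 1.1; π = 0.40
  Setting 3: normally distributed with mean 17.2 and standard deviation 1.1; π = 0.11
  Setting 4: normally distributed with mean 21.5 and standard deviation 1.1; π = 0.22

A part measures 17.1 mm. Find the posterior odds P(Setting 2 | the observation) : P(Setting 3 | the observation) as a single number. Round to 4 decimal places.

Only the two components matter; the odds are (w_i f_i(x)) / (w_j f_j(x)).
Component likelihoods at x = 17.1 mm:
  f_1 = 1.825e-09
  f_2 = 0.00879777
  f_3 = 0.361179
  f_4 = 0.000121664
0.00351911 / 0.0397297 ≈ 0.0886

0.0886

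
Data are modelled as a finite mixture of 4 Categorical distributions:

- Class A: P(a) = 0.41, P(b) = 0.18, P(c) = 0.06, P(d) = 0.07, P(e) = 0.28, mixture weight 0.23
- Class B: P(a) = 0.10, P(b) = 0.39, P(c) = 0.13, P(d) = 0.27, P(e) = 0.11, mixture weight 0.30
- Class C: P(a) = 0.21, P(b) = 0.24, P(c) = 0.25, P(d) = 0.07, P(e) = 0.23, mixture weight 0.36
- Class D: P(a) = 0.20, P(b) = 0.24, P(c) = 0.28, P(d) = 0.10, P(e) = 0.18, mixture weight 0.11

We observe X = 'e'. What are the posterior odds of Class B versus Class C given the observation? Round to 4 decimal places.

0.3986

The posterior odds equal the prior odds times the likelihood ratio: (P(Z=i)/P(Z=j))·(f_i(x)/f_j(x)).
Component likelihoods at x = 'e':
  f_A = P(e | comp) = 0.28
  f_B = P(e | comp) = 0.11
  f_C = P(e | comp) = 0.23
  f_D = P(e | comp) = 0.18
0.033 / 0.0828 ≈ 0.3986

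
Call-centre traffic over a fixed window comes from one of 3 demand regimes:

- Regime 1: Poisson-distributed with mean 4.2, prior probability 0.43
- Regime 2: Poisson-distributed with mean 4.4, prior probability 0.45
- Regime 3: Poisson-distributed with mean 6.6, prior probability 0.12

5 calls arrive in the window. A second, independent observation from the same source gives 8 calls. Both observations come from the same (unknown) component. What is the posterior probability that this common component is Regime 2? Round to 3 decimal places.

0.414

By Bayes' theorem, P(k | x) = π_k f_k(x) / Σ_j π_j f_j(x).
Since both observations come from the same component, the likelihood for component k is f_k(x₁)·f_k(x₂).
  f_1 = [0.163316] × [0.0360111] = 0.00588119
  f_2 = [0.168728] × [0.0427765] = 0.00721758
  f_3 = [0.141969] × [0.121475] = 0.0172458
Prior × likelihood for each component:
  π_1·f_1 = 0.43 × 0.00588119 = 0.00252891
  π_2·f_2 = 0.45 × 0.00721758 = 0.00324791
  π_3·f_3 = 0.12 × 0.0172458 = 0.00206949
Denominator: 0.00252891 + 0.00324791 + 0.00206949 = 0.00784631
P(Regime 2 | x₁, x₂) = 0.00324791 / 0.00784631 ≈ 0.414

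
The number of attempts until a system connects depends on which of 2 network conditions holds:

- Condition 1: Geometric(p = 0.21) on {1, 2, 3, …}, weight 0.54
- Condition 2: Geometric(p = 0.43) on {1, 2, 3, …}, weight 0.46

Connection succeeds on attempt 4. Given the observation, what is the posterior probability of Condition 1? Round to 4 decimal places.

By Bayes' theorem, P(k | x) = π_k f_k(x) / Σ_j π_j f_j(x).
Evaluate each component's likelihood at the observed value:
  L_1 = 0.21·(1−0.21)^3 = 0.21·0.493039 = 0.103538
  L_2 = 0.43·(1−0.43)^3 = 0.43·0.185193 = 0.079633
Unnormalised posteriors:
  π_1·L_1 = 0.54 × 0.103538 = 0.0559106
  π_2·L_2 = 0.46 × 0.079633 = 0.0366312
Denominator: 0.0559106 + 0.0366312 = 0.0925418
So the posterior for Condition 1 is 0.0559106 / 0.0925418 ≈ 0.6042.

0.6042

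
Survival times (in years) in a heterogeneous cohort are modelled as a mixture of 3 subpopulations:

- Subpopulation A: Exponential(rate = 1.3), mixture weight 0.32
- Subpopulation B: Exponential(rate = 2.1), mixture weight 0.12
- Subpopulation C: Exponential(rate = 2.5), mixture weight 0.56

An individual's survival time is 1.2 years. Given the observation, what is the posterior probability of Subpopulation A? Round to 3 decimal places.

0.493

By Bayes' theorem, P(k | x) = π_k f_k(x) / Σ_j π_j f_j(x).
Component likelihoods at x = 1.2 years:
  f_A = 0.273177
  f_B = 0.168965
  f_C = 0.124468
Prior × likelihood for each component:
  π_A·f_A = 0.32 × 0.273177 = 0.0874166
  π_B·f_B = 0.12 × 0.168965 = 0.0202758
  π_C·f_C = 0.56 × 0.124468 = 0.0697019
Denominator: 0.0874166 + 0.0202758 + 0.0697019 = 0.177394
P(Subpopulation A | data) ≈ 0.493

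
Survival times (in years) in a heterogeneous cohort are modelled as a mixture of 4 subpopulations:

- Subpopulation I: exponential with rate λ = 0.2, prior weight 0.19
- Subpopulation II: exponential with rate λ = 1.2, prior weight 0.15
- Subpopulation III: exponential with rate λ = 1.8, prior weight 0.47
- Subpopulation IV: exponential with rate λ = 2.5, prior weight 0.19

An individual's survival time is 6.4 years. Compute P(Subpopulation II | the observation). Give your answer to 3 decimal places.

0.008

P(component k | x) = w_k·f_k(x) / marginal(x), where marginal(x) = Σ_j w_j·f_j(x).
Exponential densities:
  p_I = 0.0556075
  p_II = 0.00055437
  p_III = 1.78731e-05
  p_IV = 2.81338e-07
Multiply by the mixture weights:
  w_I·p_I = 0.19 × 0.0556075 = 0.0105654
  w_II·p_II = 0.15 × 0.00055437 = 8.31555e-05
  w_III·p_III = 0.47 × 1.78731e-05 = 8.40036e-06
  w_IV·p_IV = 0.19 × 2.81338e-07 = 5.34542e-08
Marginal: 0.0105654 + 8.31555e-05 + 8.40036e-06 + 5.34542e-08 = 0.010657
P(Subpopulation II | 6.4 years) ≈ 0.008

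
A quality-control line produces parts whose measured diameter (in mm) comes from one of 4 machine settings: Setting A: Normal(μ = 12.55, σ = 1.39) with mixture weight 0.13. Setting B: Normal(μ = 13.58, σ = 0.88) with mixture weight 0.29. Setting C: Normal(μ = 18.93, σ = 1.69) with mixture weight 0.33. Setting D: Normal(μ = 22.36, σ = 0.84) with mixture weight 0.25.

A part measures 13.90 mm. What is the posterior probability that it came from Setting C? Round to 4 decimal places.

Posterior ∝ prior × likelihood, so P(k | x) ∝ π_k f_k(x); normalise over all components.
Normal densities:
  f_A = 0.179088
  f_B = 0.42434
  f_C = 0.00281458
  f_D = 4.47289e-23
Multiply by the mixture weights:
  π_A·f_A = 0.13 × 0.179088 = 0.0232814
  π_B·f_B = 0.29 × 0.42434 = 0.123059
  π_C·f_C = 0.33 × 0.00281458 = 0.000928812
  π_D·f_D = 0.25 × 4.47289e-23 = 1.11822e-23
Evidence: 0.0232814 + 0.123059 + 0.000928812 + 1.11822e-23 = 0.147269
So the posterior for Setting C is 0.000928812 / 0.147269 ≈ 0.0063.

0.0063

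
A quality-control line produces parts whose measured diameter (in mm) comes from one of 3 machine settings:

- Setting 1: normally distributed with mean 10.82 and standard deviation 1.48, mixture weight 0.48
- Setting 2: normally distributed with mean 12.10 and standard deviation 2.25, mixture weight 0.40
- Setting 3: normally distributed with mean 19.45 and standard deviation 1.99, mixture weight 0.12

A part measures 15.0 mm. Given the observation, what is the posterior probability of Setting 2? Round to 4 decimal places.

Posterior ∝ prior × likelihood, so P(k | x) ∝ w_k f_k(x); normalise over all components.
Normal densities:
  f_1 = (1/(1.48·√(2π)))·exp(−(15.0−10.82)²/(2·1.48²)) = 0.269556·exp(-3.98840) = 0.00499467
  f_2 = (1/(2.25·√(2π)))·exp(−(15.0−12.10)²/(2·2.25²)) = 0.177308·exp(-0.83062) = 0.0772672
  f_3 = (1/(1.99·√(2π)))·exp(−(15.0−19.45)²/(2·1.99²)) = 0.200474·exp(-2.50025) = 0.0164517
Unnormalised posteriors:
  w_1·f_1 = 0.48 × 0.00499467 = 0.00239744
  w_2·f_2 = 0.40 × 0.0772672 = 0.0309069
  w_3·f_3 = 0.12 × 0.0164517 = 0.00197421
Sum: 0.00239744 + 0.0309069 + 0.00197421 = 0.0352785
So the posterior for Setting 2 is 0.0309069 / 0.0352785 ≈ 0.8761.

0.8761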